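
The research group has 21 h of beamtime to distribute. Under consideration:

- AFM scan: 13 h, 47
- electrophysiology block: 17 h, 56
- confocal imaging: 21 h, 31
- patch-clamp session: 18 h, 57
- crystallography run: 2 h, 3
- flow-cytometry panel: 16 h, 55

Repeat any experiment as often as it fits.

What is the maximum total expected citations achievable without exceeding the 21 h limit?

Density check — AFM scan 3.62, flow-cytometry panel 3.44, electrophysiology block 3.29 are the best per h.
Taking the top-ratio experiments first gives AFM scan + 4×crystallography run for 59 (21 h).
Replace AFM scan and 2×crystallography run with electrophysiology block: the trade gains 3 net, giving 62 at 21 h.

62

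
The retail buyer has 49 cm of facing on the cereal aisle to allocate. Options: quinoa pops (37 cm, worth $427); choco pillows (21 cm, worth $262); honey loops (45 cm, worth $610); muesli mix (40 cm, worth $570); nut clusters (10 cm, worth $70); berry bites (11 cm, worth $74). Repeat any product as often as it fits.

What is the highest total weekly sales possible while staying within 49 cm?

610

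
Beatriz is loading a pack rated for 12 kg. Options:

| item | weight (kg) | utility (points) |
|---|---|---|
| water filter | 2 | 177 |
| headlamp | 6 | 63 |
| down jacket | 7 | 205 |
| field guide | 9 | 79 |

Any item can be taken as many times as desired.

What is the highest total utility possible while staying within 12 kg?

Ranking by ratio (utility/kg): water filter 88.50, down jacket 29.29, headlamp 10.50, field guide 8.78.
Best packing: 6×water filter — 12 kg, 1062 total.
That's the maximum — no swap from here does better than 1062.

1062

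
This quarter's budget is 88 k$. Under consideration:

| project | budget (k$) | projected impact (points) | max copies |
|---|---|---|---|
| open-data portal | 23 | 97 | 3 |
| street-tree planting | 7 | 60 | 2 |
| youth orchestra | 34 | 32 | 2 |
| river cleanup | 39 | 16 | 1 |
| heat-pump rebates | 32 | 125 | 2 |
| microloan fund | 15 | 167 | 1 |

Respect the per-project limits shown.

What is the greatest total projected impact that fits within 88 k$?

Density check — microloan fund 11.13, street-tree planting 8.57, open-data portal 4.22, heat-pump rebates 3.91 are the best per k$.
Taking the top-ratio projects first gives 2×open-data portal + 2×street-tree planting + microloan fund for 481 (75 k$).
Replace open-data portal with heat-pump rebates: the trade gains 28 net, giving 509 at 84 k$.

509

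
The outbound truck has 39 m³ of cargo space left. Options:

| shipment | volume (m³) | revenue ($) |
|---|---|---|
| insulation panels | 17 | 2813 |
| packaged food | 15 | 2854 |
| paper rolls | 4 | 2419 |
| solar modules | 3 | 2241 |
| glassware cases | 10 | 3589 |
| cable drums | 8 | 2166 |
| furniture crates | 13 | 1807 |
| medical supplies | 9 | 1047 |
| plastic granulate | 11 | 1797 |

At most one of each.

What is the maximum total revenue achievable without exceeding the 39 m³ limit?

A density-first pass picks paper rolls + solar modules + glassware cases + cable drums + plastic granulate — 12212 at 36 m³.
The 11 m³ tied up in plastic granulate is better spent on furniture crates — total rises to 12222 (38 m³).

12222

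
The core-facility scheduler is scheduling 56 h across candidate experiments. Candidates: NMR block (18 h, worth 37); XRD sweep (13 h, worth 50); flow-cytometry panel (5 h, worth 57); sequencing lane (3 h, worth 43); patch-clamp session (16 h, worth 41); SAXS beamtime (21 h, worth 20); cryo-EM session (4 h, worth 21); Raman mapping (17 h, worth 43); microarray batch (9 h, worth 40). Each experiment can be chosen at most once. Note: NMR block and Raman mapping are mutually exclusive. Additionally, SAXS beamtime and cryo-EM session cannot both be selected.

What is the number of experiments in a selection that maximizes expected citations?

6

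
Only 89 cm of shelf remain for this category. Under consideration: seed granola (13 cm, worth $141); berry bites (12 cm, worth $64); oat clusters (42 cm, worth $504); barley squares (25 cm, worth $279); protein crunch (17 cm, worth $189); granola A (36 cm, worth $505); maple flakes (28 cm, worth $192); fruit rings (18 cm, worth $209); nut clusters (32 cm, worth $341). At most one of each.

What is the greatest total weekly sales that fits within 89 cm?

Ranking by ratio (weekly sales/cm): granola A 14.03, oat clusters 12.00, fruit rings 11.61, barley squares 11.16.
Taking the top-ratio products first gives oat clusters + granola A for 1009 (78 cm).
The 42 cm tied up in oat clusters is better spent on fruit rings + nut clusters — total rises to 1055 (86 cm).
The spare 3 cm is too small for any remaining product, and no exchange beats 1055.

1055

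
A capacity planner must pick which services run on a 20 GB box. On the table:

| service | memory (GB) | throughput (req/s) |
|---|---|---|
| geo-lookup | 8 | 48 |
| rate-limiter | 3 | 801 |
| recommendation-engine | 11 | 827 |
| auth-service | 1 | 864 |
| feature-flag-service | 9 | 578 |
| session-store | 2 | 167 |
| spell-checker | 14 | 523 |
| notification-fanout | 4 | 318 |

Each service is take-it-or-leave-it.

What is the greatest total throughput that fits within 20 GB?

2810

Ranking by ratio (throughput/GB): auth-service 864.00, rate-limiter 267.00, session-store 83.50, notification-fanout 79.50.
The ratio heuristic lands on rate-limiter + auth-service + feature-flag-service + session-store + notification-fanout (2728) but leaves 1 GB idle.
Replace feature-flag-service and session-store with recommendation-engine: the trade gains 82 net, giving 2810 at 19 GB.
The spare 1 GB is too small for any remaining service, and no exchange beats 2810.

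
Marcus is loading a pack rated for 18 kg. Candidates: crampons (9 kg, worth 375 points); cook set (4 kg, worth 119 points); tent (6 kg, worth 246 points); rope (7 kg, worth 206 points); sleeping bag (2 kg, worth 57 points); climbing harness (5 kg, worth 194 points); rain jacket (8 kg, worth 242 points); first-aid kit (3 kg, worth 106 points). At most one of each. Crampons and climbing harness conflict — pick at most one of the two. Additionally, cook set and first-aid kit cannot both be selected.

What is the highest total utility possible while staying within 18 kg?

727

Ranking by ratio (utility/kg): crampons 41.67, tent 41.00, climbing harness 38.80.
Best packing: crampons + tent + first-aid kit — 18 kg, 727 total.
Every other selection either busts 18 kg or breaks a pairing rule or fails to beat 727.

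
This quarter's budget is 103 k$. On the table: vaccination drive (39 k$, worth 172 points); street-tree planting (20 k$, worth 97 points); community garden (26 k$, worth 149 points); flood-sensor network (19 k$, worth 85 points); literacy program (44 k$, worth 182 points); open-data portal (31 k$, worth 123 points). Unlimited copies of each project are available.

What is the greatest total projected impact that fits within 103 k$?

544

Taking street-tree planting + 3×community garden: 98 k$ used, 544 in projected impact.
Nothing else within 103 k$ beats 544.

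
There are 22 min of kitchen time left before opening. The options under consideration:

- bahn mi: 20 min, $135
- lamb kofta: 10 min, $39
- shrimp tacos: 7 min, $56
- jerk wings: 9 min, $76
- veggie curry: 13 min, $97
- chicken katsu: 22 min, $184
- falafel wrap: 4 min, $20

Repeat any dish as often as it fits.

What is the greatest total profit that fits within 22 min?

184

Taking the top-ratio dishes first gives 2×jerk wings + falafel wrap for 172 (22 min).
Replace 2×jerk wings and falafel wrap with chicken katsu: the trade gains 12 net, giving 184 at 22 min.
No other feasible combination exceeds 184.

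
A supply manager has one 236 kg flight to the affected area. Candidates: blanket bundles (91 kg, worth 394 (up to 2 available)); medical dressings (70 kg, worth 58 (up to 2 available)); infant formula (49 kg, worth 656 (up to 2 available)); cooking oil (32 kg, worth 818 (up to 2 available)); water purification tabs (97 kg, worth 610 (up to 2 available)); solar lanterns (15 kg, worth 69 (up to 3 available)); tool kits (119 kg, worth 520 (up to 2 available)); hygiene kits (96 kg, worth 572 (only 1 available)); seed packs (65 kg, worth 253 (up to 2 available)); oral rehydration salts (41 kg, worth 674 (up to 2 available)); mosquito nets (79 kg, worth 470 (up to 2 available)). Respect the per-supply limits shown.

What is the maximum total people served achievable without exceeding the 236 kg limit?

Density check — cooking oil 25.56, oral rehydration salts 16.44, infant formula 13.39 are the best per kg.
Taking infant formula + 2×cooking oil + 2×solar lanterns + 2×oral rehydration salts: 225 kg used, 3778 in people served.
Every other selection either busts 236 kg or exceeds an availability limit or fails to beat 3778.

3778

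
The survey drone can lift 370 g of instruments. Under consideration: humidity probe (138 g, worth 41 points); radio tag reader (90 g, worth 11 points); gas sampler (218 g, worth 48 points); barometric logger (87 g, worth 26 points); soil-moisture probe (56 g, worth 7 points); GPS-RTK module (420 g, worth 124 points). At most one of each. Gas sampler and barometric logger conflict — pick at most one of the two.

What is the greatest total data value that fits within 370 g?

Ranking by ratio (data value/g): barometric logger 0.30, humidity probe 0.30, GPS-RTK module 0.30, gas sampler 0.22.
A density-first pass picks humidity probe + barometric logger + soil-moisture probe — 74 at 281 g.
The 143 g tied up in barometric logger and soil-moisture probe is better spent on gas sampler — total rises to 89 (356 g).

89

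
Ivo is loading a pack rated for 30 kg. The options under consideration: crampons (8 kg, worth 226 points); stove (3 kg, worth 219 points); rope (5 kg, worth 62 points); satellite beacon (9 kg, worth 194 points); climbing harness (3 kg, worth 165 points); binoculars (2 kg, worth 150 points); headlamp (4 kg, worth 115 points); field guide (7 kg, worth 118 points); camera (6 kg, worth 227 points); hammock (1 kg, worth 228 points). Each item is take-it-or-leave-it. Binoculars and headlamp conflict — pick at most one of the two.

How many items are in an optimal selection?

7

Optimal total is 1333.
For example crampons + stove + climbing harness + binoculars + field guide + camera + hammock achieves it, using 30 kg.
Any selection reaching 1333 contains exactly 7 items.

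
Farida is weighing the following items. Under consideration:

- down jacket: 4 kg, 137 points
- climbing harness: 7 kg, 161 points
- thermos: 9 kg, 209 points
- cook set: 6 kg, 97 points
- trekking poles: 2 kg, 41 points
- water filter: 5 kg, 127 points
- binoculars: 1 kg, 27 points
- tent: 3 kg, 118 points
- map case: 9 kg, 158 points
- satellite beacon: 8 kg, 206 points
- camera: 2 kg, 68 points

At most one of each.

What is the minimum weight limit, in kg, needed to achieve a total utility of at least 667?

Need the lightest bundle worth ≥ 667.
down jacket + water filter + binoculars + tent + satellite beacon + camera: 683 utility at 23 kg.
Any bundle with less than 23 kg falls short of 667.

23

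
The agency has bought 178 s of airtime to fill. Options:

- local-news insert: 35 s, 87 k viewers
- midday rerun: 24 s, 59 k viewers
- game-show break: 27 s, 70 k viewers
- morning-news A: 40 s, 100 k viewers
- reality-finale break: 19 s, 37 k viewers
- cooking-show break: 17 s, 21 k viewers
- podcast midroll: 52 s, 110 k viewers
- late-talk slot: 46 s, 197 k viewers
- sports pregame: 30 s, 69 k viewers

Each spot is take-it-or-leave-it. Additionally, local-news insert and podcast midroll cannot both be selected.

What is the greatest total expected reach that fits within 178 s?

523

Ranking by ratio (expected reach/s): late-talk slot 4.28, game-show break 2.59, morning-news A 2.50, local-news insert 2.49.
The ratio heuristic lands on local-news insert + midday rerun + game-show break + morning-news A + late-talk slot (513) but leaves 6 s idle.
The 24 s tied up in midday rerun is better spent on sports pregame — total rises to 523 (178 s).
An exhaustive check of the 512 subsets confirms 523.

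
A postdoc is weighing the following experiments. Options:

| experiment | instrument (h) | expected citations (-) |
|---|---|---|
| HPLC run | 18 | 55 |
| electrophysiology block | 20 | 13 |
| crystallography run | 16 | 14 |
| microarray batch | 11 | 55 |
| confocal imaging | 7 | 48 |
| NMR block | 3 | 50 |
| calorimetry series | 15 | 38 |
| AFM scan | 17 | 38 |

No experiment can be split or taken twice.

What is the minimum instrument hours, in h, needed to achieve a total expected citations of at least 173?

36

Look for the lowest-instrument combination reaching 173.
microarray batch + confocal imaging + NMR block + calorimetry series: 191 expected citations at 36 h.
Below 36 h the best achievable stays under 173.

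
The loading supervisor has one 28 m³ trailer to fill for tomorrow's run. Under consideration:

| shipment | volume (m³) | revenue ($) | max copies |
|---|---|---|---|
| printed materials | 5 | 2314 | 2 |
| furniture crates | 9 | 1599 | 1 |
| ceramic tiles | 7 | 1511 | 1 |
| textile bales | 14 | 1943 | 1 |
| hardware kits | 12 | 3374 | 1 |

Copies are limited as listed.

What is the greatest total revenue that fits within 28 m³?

8002

2×printed materials + hardware kits uses 22 of the 28 m³ and totals 8002.
No other feasible combination exceeds 8002.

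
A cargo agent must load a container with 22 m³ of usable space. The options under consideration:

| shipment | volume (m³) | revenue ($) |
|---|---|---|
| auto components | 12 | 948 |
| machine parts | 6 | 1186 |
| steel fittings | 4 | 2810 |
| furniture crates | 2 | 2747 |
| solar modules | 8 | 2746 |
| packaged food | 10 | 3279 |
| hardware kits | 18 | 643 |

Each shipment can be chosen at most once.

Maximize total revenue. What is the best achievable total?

10022

Filling by ratio: machine parts + steel fittings + furniture crates + solar modules for 9489, with 2 m³ left unused.
Dropping solar modules frees 8 m³; slotting in packaged food (10 m³) lifts the total to 10022 at 22 m³.
That's the maximum — no swap from here does better than 10022.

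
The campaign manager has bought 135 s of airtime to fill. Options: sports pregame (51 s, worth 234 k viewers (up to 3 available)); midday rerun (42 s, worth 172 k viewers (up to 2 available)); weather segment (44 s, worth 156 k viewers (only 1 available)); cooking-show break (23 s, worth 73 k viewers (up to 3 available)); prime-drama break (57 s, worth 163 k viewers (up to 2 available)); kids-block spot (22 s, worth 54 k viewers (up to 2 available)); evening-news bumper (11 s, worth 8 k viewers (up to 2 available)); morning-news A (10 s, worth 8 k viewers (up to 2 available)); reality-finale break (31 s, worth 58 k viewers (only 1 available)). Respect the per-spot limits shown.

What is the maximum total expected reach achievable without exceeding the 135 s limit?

578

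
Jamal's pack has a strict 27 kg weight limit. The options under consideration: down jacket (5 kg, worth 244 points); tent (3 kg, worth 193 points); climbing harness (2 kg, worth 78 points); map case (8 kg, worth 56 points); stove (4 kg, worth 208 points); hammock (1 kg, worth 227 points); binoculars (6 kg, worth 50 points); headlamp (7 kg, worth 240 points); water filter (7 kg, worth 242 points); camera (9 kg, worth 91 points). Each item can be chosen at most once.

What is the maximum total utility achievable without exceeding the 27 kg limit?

1354

Greedy by ratio would take down jacket + tent + climbing harness + stove + hammock + water filter: 22 kg used, total 1192.
The 2 kg tied up in climbing harness is better spent on headlamp — total rises to 1354 (27 kg).
That's the maximum — no swap from here does better than 1354.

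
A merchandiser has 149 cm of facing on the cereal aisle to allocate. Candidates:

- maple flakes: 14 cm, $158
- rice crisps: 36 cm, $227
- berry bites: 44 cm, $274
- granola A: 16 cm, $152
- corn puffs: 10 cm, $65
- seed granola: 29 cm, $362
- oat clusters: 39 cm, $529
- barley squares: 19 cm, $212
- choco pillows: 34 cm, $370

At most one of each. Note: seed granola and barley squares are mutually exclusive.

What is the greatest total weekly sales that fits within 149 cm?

1636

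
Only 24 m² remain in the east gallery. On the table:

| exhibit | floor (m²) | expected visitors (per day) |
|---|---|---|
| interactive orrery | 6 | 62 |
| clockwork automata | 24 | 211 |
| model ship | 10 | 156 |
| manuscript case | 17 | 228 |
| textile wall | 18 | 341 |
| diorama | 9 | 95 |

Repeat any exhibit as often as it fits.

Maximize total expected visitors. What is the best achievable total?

Interactive orrery + textile wall uses 24 of the 24 m² and totals 403.
Nothing else within 24 m² beats 403.

403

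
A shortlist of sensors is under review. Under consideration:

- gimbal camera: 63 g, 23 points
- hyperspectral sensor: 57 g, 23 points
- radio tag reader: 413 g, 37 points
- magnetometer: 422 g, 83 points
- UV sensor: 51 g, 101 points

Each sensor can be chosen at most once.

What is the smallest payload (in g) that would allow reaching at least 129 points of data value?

Need the lightest bundle worth ≥ 129.
Taking gimbal camera + hyperspectral sensor + UV sensor gives 147 (≥ 129) for 171 g.
No combination under 171 g hits 129.

171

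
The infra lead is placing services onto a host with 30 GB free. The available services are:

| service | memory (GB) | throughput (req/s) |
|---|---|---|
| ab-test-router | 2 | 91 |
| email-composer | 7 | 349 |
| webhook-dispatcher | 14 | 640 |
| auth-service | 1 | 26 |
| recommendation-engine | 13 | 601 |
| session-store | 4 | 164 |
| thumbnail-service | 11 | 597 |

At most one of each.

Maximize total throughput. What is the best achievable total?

1453

Ranking by ratio (throughput/GB): thumbnail-service 54.27, email-composer 49.86, recommendation-engine 46.23.
Taking the top-ratio services first gives ab-test-router + email-composer + auth-service + session-store + thumbnail-service for 1227 (25 GB).
The 8 GB tied up in email-composer and auth-service is better spent on recommendation-engine — total rises to 1453 (30 GB).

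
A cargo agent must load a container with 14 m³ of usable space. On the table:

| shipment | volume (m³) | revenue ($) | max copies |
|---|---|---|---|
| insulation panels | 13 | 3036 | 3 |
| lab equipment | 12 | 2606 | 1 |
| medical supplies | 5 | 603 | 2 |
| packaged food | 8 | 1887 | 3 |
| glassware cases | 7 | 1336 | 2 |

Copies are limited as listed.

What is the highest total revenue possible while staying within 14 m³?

Density check — packaged food 235.88, insulation panels 233.54, lab equipment 217.17, glassware cases 190.86 are the best per m³.
A density-first pass picks medical supplies + packaged food — 2490 at 13 m³.
Dropping medical supplies and packaged food frees 13 m³; slotting in insulation panels (13 m³) lifts the total to 3036 at 13 m³.
Nothing else within 14 m³ beats 3036.

3036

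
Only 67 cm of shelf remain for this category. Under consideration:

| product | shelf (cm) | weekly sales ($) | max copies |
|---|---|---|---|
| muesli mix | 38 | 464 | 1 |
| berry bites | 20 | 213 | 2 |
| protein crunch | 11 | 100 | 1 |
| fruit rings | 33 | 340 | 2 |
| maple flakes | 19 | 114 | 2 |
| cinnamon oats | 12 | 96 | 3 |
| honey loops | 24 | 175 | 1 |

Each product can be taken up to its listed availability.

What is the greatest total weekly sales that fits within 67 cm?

680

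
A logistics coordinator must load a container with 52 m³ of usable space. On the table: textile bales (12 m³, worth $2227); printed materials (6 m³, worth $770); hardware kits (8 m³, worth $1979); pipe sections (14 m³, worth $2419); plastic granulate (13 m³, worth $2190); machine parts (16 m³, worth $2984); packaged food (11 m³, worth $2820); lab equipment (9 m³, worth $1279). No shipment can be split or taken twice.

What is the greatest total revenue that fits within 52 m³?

10221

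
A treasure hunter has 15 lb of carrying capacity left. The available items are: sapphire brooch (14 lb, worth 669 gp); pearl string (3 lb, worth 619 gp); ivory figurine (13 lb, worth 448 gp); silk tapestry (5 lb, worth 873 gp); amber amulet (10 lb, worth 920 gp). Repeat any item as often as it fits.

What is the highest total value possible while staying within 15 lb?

By value per lb: pearl string 206.33, silk tapestry 174.60, amber amulet 92.00, sapphire brooch 47.79 lead.
The ratio ordering already packs tightly: 5×pearl string, 15 lb, 3095.
That's the maximum — no swap from here does better than 3095.

3095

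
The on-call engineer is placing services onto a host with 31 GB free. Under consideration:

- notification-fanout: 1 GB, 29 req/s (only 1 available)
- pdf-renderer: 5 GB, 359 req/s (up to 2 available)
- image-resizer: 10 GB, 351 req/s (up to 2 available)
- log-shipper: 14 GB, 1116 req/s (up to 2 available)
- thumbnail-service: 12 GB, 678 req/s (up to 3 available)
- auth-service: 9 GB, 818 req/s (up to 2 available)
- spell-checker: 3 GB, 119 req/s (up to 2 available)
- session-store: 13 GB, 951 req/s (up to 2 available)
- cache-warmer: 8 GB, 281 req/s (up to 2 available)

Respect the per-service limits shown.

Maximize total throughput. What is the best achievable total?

2587

The ratio ordering already packs tightly: 2×auth-service + session-store, 31 GB, 2587.
No other feasible combination exceeds 2587.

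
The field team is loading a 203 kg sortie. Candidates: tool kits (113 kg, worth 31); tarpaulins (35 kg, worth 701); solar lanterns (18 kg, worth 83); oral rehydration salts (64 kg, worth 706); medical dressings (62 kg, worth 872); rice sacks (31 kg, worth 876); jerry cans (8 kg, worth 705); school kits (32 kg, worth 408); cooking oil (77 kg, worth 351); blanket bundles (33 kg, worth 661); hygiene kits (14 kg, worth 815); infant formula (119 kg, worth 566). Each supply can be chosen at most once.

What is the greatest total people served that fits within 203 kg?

4713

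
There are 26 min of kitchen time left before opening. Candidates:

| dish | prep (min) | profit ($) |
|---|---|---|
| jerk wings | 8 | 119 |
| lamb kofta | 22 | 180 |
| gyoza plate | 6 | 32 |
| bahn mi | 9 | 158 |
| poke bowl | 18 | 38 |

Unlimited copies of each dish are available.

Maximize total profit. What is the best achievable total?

435

Jerk wings + 2×bahn mi uses 26 of the 26 min and totals 435.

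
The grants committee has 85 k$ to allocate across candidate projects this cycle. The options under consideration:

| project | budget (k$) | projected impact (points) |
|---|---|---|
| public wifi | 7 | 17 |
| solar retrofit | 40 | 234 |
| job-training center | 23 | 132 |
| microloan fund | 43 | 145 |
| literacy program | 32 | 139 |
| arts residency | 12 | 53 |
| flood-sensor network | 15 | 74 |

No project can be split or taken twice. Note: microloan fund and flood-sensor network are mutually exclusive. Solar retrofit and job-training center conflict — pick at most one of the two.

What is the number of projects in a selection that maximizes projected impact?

Optimal total is 426.
One optimal bundle: solar retrofit + literacy program + arts residency (84 k$).
All optima have 3 projects.

3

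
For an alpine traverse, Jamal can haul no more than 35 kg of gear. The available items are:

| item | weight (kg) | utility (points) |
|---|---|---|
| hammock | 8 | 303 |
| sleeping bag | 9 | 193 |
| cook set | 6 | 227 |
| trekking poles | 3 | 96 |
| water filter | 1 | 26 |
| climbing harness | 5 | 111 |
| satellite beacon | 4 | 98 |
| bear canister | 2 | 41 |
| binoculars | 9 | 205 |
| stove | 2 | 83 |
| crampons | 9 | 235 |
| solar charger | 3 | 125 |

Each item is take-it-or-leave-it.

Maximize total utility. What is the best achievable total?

1167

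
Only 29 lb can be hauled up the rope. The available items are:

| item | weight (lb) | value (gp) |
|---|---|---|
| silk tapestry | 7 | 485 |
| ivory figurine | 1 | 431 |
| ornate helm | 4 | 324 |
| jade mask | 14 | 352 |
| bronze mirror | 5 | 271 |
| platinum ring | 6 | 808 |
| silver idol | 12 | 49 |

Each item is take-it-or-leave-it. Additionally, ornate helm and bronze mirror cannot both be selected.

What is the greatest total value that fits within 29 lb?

2076

Silk tapestry + ivory figurine + jade mask + platinum ring uses 28 of the 29 lb and totals 2076.
No other feasible combination exceeds 2076.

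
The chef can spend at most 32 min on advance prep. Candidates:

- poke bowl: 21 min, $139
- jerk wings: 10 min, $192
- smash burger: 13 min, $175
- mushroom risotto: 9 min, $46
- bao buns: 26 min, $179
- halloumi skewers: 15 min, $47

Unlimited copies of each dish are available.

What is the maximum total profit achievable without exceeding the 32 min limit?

Best packing: 3×jerk wings — 30 min, 576 total.
No other feasible combination exceeds 576.

576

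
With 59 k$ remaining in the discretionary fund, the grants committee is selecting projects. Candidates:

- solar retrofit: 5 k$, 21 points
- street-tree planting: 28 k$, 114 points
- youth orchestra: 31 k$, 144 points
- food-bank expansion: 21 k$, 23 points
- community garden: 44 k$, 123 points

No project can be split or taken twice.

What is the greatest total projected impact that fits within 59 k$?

258

Greedy by ratio would take solar retrofit + youth orchestra + food-bank expansion: 57 k$ used, total 188.
The 26 k$ tied up in solar retrofit and food-bank expansion is better spent on street-tree planting — total rises to 258 (59 k$).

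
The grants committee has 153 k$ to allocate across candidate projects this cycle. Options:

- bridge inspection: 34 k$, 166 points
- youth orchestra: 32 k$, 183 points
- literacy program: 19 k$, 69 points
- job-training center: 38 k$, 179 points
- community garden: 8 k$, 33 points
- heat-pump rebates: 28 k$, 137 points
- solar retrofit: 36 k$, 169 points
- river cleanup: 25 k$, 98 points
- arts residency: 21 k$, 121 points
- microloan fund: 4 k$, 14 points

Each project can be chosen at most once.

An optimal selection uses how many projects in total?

5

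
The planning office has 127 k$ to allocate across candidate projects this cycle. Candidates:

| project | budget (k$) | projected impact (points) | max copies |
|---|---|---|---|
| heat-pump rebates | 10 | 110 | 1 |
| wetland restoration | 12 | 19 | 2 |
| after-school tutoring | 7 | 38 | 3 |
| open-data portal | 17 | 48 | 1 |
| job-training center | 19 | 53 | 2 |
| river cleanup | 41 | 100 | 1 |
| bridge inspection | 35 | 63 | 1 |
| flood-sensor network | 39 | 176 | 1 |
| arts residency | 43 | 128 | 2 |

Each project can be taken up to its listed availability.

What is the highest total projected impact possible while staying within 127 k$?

554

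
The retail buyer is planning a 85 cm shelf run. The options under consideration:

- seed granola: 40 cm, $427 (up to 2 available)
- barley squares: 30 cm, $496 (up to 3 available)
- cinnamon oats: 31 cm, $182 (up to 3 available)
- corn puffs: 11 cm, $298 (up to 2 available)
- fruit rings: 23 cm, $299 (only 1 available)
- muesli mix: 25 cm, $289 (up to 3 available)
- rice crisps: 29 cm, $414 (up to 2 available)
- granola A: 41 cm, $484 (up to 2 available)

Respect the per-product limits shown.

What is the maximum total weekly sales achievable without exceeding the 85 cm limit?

1588

By weekly sales per cm: corn puffs 27.09, barley squares 16.53, rice crisps 14.28 lead.
The ratio ordering already packs tightly: 2×barley squares + 2×corn puffs, 82 cm, 1588.
No other feasible combination exceeds 1588.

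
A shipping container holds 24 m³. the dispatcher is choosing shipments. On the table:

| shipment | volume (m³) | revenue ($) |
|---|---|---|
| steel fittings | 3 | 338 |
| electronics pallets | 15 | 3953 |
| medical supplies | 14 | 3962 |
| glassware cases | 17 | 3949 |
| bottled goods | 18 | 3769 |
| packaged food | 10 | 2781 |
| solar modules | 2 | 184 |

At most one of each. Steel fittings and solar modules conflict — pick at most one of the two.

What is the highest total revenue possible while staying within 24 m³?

Medical supplies + packaged food uses 24 of the 24 m³ and totals 6743.
Runner-up steel fittings + medical supplies tops out at 4300.

6743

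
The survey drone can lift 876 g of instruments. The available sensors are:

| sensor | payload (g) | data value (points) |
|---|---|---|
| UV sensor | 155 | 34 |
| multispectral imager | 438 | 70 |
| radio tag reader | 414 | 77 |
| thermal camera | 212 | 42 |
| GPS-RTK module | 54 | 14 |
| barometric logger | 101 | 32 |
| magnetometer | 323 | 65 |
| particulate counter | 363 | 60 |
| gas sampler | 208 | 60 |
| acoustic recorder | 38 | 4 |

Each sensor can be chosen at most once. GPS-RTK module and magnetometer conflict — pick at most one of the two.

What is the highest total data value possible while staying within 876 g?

Ranking by ratio (data value/g): barometric logger 0.32, gas sampler 0.29, GPS-RTK module 0.26, UV sensor 0.22.
Best packing: thermal camera + barometric logger + magnetometer + gas sampler — 844 g, 199 total.
Nothing else feasible within 876 g beats 199.

199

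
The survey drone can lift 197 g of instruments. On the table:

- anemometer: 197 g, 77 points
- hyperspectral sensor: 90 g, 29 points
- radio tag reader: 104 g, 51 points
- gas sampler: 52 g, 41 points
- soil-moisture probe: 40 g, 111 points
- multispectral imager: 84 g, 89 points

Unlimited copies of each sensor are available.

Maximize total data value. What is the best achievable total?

444

The ratio ordering already packs tightly: 4×soil-moisture probe, 160 g, 444.
That's the maximum — no swap from here does better than 444.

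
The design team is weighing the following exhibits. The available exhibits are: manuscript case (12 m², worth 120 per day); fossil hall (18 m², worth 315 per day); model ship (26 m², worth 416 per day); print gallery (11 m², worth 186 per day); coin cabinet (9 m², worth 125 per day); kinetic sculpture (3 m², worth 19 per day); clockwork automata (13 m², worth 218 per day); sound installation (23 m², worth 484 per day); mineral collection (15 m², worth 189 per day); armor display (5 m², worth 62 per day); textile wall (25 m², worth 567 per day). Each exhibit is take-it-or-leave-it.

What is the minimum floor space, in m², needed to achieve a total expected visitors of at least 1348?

66

Need the lightest bundle worth ≥ 1348.
Taking fossil hall + sound installation + textile wall gives 1366 (≥ 1348) for 66 m².
Below 66 m² the best achievable stays under 1348.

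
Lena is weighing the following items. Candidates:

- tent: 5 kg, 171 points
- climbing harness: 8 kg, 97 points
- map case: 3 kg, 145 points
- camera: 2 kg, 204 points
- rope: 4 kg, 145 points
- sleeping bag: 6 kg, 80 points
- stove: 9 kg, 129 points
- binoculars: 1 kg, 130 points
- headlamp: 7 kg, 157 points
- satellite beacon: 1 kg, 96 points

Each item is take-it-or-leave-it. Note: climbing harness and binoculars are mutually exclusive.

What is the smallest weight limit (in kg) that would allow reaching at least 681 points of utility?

11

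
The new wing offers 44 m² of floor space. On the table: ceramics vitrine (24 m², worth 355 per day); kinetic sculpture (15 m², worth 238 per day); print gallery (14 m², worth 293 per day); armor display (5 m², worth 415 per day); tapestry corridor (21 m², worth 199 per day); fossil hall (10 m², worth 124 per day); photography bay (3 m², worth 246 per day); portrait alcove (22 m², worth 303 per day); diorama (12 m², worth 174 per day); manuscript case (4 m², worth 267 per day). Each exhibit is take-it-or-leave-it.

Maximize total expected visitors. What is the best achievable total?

1459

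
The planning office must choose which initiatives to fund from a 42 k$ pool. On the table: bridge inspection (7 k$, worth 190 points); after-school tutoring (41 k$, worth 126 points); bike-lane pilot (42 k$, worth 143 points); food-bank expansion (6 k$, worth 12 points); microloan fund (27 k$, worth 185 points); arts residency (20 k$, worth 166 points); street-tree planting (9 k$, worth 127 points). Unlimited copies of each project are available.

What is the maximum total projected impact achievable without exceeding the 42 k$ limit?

Density check — bridge inspection 27.14, street-tree planting 14.11, arts residency 8.30 are the best per k$.
6×bridge inspection uses 42 of the 42 k$ and totals 1140.
That's the maximum — no swap from here does better than 1140.

1140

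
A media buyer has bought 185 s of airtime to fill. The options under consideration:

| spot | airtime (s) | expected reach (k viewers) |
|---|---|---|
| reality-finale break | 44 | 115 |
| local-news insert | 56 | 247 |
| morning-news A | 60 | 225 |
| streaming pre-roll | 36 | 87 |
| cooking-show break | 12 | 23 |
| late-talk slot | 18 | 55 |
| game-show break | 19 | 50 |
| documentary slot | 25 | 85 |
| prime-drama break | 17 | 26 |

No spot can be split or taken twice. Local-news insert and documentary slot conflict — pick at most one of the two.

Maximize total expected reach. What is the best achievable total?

642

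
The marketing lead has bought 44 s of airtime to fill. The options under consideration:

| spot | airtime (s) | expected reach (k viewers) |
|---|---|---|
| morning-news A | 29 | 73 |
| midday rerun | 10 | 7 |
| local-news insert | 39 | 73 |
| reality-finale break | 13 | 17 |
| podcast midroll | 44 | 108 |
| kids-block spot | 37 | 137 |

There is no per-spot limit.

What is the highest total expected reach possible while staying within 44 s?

Kids-block spot uses 37 of the 44 s and totals 137.
That's the maximum — no swap from here does better than 137.

137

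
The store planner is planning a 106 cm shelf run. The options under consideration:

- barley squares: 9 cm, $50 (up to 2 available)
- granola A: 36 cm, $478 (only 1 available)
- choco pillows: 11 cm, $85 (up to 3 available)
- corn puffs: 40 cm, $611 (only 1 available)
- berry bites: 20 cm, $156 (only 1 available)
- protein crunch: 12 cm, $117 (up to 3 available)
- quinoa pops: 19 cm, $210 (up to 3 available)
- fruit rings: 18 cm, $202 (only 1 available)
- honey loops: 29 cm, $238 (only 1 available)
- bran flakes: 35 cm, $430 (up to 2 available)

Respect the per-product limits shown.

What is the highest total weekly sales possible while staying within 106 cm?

1408

Granola A + corn puffs + protein crunch + fruit rings uses 106 of the 106 cm and totals 1408.
That's the maximum — no swap from here does better than 1408.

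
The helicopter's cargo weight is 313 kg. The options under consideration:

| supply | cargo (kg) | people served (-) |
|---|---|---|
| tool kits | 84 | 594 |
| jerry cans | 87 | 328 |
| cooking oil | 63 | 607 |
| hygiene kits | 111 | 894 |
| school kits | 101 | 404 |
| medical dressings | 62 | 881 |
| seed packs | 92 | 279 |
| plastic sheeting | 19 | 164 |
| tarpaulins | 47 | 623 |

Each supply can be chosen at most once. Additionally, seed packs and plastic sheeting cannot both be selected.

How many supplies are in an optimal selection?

5

Optimal total is 3169.
One optimal bundle: cooking oil + hygiene kits + medical dressings + plastic sheeting + tarpaulins (302 kg).
Every optimal selection uses 5 supplies.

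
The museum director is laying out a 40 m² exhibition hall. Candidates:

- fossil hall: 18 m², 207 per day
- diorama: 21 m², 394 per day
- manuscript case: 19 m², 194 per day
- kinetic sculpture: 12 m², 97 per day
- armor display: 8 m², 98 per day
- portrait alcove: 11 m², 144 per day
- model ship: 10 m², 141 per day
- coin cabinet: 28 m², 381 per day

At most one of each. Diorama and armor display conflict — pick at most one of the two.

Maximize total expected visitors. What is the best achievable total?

601

Taking fossil hall + diorama: 39 m² used, 601 in expected visitors.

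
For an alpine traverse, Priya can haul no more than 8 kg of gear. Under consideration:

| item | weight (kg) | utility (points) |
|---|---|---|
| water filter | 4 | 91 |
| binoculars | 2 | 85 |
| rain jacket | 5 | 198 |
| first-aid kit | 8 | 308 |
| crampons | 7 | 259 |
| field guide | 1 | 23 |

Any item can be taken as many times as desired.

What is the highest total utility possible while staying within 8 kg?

Taking 4×binoculars: 8 kg used, 340 in utility.
Every other selection either busts 8 kg or fails to beat 340.

340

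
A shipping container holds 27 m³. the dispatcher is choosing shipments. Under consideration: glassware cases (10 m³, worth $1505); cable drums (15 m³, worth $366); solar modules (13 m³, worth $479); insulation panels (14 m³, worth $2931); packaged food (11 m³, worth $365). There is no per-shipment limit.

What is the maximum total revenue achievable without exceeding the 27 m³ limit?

4436

Density check — insulation panels 209.36, glassware cases 150.50, solar modules 36.85 are the best per m³.
Taking glassware cases + insulation panels: 24 m³ used, 4436 in revenue.
That's the maximum — no swap from here does better than 4436.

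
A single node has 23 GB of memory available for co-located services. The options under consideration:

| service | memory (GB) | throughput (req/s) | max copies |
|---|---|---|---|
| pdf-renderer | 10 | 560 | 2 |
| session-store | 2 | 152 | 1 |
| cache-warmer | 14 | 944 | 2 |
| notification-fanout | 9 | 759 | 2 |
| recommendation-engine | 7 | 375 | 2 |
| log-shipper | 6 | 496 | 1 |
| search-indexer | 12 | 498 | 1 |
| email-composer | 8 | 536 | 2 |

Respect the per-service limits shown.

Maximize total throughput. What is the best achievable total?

1791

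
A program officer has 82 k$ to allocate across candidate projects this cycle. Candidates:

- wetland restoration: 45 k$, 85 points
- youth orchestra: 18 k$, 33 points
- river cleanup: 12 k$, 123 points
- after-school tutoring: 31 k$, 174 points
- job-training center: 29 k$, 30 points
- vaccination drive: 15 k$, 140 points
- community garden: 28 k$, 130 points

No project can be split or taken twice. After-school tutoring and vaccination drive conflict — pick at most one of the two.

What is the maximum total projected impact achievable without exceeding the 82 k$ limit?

427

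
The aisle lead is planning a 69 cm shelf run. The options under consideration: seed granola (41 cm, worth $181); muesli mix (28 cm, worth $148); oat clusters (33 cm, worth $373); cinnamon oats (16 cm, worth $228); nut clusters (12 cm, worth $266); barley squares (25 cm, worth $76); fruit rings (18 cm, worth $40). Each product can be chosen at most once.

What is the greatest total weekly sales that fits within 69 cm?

867

Best packing: oat clusters + cinnamon oats + nut clusters — 61 cm, 867 total.
The closest alternative, oat clusters + nut clusters + fruit rings, reaches only 679.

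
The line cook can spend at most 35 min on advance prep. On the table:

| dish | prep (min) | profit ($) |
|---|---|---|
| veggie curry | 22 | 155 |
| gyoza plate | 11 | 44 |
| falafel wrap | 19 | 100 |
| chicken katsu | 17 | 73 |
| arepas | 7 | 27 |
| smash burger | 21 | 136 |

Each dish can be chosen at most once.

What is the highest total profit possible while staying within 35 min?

199

By profit per min: veggie curry 7.05, smash burger 6.48, falafel wrap 5.26, chicken katsu 4.29 lead.
Taking veggie curry + gyoza plate: 33 min used, 199 in profit.
The spare 2 min is too small for any remaining dish, and no exchange beats 199.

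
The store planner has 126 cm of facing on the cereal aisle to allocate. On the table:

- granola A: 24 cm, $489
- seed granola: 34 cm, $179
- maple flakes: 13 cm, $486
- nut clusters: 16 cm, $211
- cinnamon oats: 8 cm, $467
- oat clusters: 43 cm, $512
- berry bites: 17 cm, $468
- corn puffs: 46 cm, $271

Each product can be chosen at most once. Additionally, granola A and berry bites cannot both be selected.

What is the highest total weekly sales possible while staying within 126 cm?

2165

Granola A + maple flakes + nut clusters + cinnamon oats + oat clusters uses 104 of the 126 cm and totals 2165.
An exhaustive check of the 256 subsets confirms 2165.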